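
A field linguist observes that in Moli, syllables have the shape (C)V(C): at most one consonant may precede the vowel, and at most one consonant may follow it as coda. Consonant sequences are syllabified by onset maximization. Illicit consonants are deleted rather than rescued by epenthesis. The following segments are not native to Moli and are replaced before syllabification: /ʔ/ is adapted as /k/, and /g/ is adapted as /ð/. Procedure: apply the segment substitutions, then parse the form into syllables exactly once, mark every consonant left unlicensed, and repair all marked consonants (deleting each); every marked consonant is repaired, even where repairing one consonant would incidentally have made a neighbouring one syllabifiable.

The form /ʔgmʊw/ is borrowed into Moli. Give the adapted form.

mʊw

Substitution: /ʔ/ → /k/, /g/ → /ð/, giving /kðmʊw/.
Syllabifying with onset maximization leaves /k/, /ð/ stranded (at most one coda consonant is licensed; onsets are limited to one consonant).
Each unlicensed consonant is deleted: /k/, /ð/.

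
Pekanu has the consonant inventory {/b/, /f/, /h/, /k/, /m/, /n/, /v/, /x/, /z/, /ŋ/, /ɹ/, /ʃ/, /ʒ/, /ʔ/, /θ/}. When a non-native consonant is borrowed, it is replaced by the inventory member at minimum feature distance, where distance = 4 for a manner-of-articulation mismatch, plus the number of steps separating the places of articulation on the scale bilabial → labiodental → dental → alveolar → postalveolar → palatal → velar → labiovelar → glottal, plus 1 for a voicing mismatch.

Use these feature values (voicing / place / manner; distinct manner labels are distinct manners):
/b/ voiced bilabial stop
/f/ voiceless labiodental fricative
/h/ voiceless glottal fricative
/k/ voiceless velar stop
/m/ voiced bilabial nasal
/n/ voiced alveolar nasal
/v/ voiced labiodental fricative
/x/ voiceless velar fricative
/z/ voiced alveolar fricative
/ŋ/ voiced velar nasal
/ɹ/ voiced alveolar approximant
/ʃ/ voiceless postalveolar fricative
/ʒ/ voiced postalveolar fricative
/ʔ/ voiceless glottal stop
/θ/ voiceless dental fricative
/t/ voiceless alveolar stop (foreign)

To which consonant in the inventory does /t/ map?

k

/k/ is closest: same manner (stop), place distance 3 (alveolar→velar), same voicing; total 3. Next closest is /b/ at distance 4.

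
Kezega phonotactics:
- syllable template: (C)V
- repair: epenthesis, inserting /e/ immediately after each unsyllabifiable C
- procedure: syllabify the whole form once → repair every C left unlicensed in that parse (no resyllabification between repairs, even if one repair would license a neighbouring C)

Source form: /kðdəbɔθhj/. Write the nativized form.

keðedəbɔθeheje

Syllabifying with onset maximization leaves /k/, /ð/, /θ/, /h/, /j/ stranded (no codas are permitted; onsets are limited to one consonant).
Epenthesis after each stranded consonant: /k/ → /ke/, /ð/ → /ðe/, /θ/ → /θe/, /h/ → /he/, /j/ → /je/.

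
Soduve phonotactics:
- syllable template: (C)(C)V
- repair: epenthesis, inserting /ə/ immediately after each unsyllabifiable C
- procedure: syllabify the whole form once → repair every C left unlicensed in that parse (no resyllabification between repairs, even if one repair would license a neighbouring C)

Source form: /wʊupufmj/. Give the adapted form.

Under (C)(C)V, the unsyllabifiable consonants are /f/, /m/, /j/ (no codas are permitted; onsets may contain at most 2 consonants).
Each unlicensed consonant becomes the onset of a new syllable: /f/ → /fə/, /m/ → /mə/, /j/ → /jə/.

wʊupufəməjə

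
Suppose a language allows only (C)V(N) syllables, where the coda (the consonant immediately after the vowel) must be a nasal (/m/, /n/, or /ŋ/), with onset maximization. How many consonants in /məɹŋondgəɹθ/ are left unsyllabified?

Syllabifying with onset maximization leaves /ɹ/, /d/, /ɹ/, /θ/ stranded (only a nasal (/m/, /n/, or /ŋ/) is licensed in coda position; onsets are limited to one consonant).

4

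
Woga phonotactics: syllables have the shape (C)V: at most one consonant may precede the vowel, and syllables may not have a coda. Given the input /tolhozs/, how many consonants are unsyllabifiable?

3

Syllabifying with onset maximization leaves /l/, /z/, /s/ stranded (no codas are permitted; onsets are limited to one consonant).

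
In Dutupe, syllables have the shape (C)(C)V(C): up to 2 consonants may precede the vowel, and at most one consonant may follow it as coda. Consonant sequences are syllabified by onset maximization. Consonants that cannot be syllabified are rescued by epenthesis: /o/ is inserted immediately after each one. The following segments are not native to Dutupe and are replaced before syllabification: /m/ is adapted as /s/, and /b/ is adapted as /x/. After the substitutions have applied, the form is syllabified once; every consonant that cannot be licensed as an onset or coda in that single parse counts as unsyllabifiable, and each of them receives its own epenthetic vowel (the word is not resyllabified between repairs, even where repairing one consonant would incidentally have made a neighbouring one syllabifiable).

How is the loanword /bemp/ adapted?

xespo

Substitution: /b/ → /x/, /m/ → /s/, giving /xesp/.
The consonants /p/ cannot be parsed into a legal (C)(C)V(C) syllable (at most one coda consonant is licensed; onsets may contain at most 2 consonants).
Inserting the epenthetic vowel yields /p/ → /po/.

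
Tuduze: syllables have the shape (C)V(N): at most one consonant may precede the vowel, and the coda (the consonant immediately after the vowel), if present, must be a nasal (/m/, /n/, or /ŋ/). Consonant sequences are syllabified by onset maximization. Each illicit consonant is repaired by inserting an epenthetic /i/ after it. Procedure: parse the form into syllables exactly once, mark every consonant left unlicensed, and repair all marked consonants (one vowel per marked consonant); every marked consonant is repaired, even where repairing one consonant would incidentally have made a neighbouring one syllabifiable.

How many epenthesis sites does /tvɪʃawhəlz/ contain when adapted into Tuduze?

The unsyllabifiable consonants are /t/, /w/, /l/, /z/; each receives one epenthetic vowel.

4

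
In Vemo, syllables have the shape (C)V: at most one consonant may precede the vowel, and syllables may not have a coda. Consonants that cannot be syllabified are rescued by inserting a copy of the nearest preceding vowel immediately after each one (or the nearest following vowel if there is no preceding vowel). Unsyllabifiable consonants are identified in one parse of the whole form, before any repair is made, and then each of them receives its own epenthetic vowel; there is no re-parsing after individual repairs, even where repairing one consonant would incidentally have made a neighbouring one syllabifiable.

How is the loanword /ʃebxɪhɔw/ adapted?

The consonants /b/, /w/ cannot be parsed into a legal (C)V syllable (no codas are permitted; onsets are limited to one consonant).
Each unlicensed consonant becomes the onset of a new syllable: /b/ → /be/, /w/ → /wɔ/.

ʃebexɪhɔwɔ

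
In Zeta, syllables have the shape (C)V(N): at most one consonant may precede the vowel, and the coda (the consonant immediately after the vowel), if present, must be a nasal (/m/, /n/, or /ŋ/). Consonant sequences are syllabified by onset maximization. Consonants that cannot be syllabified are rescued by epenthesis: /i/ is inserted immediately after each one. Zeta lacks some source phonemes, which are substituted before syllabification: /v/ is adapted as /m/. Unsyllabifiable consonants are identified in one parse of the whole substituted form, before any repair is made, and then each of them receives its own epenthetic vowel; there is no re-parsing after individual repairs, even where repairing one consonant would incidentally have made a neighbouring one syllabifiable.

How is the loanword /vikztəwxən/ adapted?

Substitution: /v/ → /m/, giving /mikztəwxən/.
Syllabifying with onset maximization leaves /k/, /z/, /w/ stranded (only a nasal (/m/, /n/, or /ŋ/) is licensed in coda position; onsets are limited to one consonant).
Epenthesis after each stranded consonant: /k/ → /ki/, /z/ → /zi/, /w/ → /wi/.

mikizitəwixən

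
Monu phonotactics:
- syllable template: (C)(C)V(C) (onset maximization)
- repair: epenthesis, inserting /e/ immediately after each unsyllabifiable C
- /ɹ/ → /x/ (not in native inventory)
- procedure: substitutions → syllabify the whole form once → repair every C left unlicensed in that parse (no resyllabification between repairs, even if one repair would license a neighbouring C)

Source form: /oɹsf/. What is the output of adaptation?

oxsefe

Substitution: /ɹ/ → /x/, giving /oxsf/.
Syllabifying with onset maximization leaves /s/, /f/ stranded (at most one coda consonant is licensed; onsets may contain at most 2 consonants).
Inserting the epenthetic vowel yields /s/ → /se/, /f/ → /fe/.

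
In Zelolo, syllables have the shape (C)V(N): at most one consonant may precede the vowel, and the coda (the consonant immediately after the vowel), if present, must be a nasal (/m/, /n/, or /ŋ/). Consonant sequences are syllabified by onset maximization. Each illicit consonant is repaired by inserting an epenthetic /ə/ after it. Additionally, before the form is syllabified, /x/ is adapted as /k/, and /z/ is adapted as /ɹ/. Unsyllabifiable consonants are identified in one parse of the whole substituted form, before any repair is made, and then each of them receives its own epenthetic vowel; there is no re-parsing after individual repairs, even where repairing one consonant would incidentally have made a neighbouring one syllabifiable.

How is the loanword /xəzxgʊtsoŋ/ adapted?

kəɹəkəgʊtəsoŋ

Substitution: /x/ → /k/, /z/ → /ɹ/, giving /kəɹkgʊtsoŋ/.
The consonants /ɹ/, /k/, /t/ cannot be parsed into a legal (C)V(N) syllable (only a nasal (/m/, /n/, or /ŋ/) is licensed in coda position; onsets are limited to one consonant).
Each unlicensed consonant becomes the onset of a new syllable: /ɹ/ → /ɹə/, /k/ → /kə/, /t/ → /tə/.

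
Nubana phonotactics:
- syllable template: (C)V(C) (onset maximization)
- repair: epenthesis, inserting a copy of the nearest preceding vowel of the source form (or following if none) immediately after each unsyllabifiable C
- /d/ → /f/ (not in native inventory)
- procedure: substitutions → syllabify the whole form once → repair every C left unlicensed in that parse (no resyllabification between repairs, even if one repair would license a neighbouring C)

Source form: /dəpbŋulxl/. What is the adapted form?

Substitution: /d/ → /f/, giving /fəpbŋulxl/.
Under (C)V(C), the unsyllabifiable consonants are /b/, /x/, /l/ (at most one coda consonant is licensed; onsets are limited to one consonant).
Epenthesis after each stranded consonant: /b/ → /bə/, /x/ → /xu/, /l/ → /lu/.

fəpbəŋulxulu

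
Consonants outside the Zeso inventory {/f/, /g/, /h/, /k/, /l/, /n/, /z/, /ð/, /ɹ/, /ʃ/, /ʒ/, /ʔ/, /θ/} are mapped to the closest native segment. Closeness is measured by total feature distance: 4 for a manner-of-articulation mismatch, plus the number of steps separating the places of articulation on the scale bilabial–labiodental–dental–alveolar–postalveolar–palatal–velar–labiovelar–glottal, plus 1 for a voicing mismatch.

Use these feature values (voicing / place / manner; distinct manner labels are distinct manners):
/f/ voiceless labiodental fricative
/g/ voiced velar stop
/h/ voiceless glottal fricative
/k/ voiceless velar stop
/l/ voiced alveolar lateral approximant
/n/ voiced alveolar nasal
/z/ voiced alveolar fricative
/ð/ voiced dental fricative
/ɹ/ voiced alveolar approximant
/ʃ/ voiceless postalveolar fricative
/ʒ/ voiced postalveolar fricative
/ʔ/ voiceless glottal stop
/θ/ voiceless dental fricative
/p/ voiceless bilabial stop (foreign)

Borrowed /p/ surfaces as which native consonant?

/f/ is closest: manner differs (stop→fricative, +4), place distance 1 (bilabial→labiodental), same voicing; total 5. Next closest is /k/ at distance 6.

f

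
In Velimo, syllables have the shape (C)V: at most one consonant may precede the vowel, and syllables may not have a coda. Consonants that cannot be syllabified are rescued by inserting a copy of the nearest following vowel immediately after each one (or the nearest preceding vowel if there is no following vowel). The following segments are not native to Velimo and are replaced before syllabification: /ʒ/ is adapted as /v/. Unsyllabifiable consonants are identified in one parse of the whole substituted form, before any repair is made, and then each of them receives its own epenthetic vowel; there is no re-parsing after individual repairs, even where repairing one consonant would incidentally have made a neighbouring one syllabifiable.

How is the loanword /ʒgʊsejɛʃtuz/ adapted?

vʊgʊsejɛʃutuzu

Substitution: /ʒ/ → /v/, giving /vgʊsejɛʃtuz/.
The consonants /v/, /ʃ/, /z/ cannot be parsed into a legal (C)V syllable (no codas are permitted; onsets are limited to one consonant).
Each unlicensed consonant becomes the onset of a new syllable: /v/ → /vʊ/, /ʃ/ → /ʃu/, /z/ → /zu/.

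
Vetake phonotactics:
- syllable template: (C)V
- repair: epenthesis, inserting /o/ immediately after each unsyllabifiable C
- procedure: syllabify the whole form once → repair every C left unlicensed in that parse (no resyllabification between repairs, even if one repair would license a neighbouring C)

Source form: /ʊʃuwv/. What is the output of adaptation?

Syllabifying with onset maximization leaves /w/, /v/ stranded (no codas are permitted; onsets are limited to one consonant).
Epenthesis after each stranded consonant: /w/ → /wo/, /v/ → /vo/.

ʊʃuwovo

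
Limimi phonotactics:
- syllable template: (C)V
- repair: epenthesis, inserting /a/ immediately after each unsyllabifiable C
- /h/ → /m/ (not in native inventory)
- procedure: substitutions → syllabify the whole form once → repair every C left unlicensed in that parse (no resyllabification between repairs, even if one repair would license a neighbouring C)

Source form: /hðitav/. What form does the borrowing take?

maðitava

Substitution: /h/ → /m/, giving /mðitav/.
Under (C)V, the unsyllabifiable consonants are /m/, /v/ (no codas are permitted; onsets are limited to one consonant).
Inserting the epenthetic vowel yields /m/ → /ma/, /v/ → /va/.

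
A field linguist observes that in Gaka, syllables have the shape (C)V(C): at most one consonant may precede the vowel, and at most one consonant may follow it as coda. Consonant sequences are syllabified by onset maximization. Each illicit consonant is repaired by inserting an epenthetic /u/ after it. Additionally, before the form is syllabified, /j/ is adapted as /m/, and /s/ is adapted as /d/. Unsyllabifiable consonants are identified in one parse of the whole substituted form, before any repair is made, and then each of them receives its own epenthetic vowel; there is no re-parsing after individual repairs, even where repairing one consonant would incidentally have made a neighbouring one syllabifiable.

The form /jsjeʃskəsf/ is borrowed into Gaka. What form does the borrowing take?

mudumeʃdukədfu

Substitution: /j/ → /m/, /s/ → /d/, giving /mdmeʃdkədf/.
Syllabifying with onset maximization leaves /m/, /d/, /d/, /f/ stranded (at most one coda consonant is licensed; onsets are limited to one consonant).
Epenthesis after each stranded consonant: /m/ → /mu/, /d/ → /du/, /d/ → /du/, /f/ → /fu/.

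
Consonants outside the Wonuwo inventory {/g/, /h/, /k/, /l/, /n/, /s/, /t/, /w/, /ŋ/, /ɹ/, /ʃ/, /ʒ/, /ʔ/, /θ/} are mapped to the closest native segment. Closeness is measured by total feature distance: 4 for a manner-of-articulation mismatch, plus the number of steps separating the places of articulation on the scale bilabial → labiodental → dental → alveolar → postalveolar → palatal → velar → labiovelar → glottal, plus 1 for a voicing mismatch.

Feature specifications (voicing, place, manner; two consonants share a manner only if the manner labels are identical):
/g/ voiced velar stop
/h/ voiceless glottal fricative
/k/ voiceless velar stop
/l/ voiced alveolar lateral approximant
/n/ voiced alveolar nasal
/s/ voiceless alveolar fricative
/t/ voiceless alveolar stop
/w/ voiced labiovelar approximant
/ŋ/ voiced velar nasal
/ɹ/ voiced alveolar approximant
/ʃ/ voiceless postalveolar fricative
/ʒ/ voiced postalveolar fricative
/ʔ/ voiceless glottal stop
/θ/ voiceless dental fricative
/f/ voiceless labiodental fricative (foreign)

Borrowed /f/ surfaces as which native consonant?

/θ/ is closest: same manner (fricative), place distance 1 (labiodental→dental), same voicing; total 1. Next closest is /s/ at distance 2.

θ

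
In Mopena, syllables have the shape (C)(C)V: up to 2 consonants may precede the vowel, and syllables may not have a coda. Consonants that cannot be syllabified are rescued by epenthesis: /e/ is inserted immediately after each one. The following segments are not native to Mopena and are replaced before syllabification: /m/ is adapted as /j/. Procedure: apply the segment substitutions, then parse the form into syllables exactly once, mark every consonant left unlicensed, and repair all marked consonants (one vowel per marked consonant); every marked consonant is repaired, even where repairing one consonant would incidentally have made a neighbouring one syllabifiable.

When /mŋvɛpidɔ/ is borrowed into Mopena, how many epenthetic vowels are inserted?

1

After substitution the input is /jŋvɛpidɔ/.
The unsyllabifiable consonants are /j/; each receives one epenthetic vowel.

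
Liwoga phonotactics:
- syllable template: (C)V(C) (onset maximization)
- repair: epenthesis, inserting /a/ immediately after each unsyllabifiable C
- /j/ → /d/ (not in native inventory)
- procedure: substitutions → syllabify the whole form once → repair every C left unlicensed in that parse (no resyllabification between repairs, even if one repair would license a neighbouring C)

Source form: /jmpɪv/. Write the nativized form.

Substitution: /j/ → /d/, giving /dmpɪv/.
Under (C)V(C), the unsyllabifiable consonants are /d/, /m/ (at most one coda consonant is licensed; onsets are limited to one consonant).
Each unlicensed consonant becomes the onset of a new syllable: /d/ → /da/, /m/ → /ma/.

damapɪv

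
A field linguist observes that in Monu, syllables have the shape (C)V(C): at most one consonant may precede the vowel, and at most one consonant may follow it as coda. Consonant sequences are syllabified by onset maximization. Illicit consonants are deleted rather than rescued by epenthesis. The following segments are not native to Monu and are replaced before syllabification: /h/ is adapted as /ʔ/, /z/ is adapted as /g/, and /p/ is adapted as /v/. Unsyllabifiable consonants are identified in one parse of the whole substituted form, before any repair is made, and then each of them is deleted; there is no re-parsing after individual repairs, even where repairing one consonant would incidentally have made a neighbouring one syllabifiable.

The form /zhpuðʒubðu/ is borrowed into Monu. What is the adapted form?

vuðʒubðu

Substitution: /z/ → /g/, /h/ → /ʔ/, /p/ → /v/, giving /gʔvuðʒubðu/.
Syllabifying with onset maximization leaves /g/, /ʔ/ stranded (at most one coda consonant is licensed; onsets are limited to one consonant).
Each unlicensed consonant is deleted: /g/, /ʔ/.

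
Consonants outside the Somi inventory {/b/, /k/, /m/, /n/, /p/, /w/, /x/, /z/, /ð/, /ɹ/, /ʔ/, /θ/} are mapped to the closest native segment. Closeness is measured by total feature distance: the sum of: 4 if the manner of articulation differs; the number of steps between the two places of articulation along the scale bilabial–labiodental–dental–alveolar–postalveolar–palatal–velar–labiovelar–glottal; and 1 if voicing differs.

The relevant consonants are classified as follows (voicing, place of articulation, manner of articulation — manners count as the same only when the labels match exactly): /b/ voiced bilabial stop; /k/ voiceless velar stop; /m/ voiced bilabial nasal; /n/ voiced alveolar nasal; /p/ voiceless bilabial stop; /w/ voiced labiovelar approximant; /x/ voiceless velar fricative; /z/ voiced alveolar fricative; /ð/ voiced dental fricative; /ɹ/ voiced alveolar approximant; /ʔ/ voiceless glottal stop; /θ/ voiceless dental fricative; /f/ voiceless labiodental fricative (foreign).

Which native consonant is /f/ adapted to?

θ

/θ/ is closest: same manner (fricative), place distance 1 (labiodental→dental), same voicing; total 1. Next closest is /ð/ at distance 2.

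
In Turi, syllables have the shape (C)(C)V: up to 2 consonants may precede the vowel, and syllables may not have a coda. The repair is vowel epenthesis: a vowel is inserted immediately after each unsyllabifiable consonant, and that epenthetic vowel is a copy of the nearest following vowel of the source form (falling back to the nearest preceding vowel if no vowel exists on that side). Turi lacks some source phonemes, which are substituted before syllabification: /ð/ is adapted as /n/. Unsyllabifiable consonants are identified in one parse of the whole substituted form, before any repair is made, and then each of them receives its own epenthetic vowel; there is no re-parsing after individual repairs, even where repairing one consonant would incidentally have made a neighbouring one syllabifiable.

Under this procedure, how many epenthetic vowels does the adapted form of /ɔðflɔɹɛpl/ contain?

3

After substitution the input is /ɔnflɔɹɛpl/.
The unsyllabifiable consonants are /n/, /p/, /l/; each receives one epenthetic vowel.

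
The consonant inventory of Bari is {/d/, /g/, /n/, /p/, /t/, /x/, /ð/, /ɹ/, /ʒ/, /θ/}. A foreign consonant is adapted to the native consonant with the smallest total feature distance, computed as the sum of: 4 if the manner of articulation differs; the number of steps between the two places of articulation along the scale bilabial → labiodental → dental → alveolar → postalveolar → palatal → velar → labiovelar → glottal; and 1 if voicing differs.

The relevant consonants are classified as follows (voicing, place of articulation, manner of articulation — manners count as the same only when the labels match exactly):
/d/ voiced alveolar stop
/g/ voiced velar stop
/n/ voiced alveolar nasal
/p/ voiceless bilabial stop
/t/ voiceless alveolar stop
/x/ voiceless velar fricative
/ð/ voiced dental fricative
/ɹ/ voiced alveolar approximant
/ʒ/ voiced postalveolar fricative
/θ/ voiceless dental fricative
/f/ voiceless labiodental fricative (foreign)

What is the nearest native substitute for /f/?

θ

/θ/ is closest: same manner (fricative), place distance 1 (labiodental→dental), same voicing; total 1. Next closest is /ð/ at distance 2.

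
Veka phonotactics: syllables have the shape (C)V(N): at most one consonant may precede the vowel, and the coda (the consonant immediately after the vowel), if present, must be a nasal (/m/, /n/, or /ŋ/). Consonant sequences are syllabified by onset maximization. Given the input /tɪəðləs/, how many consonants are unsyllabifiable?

Under (C)V(N), the unsyllabifiable consonants are /ð/, /s/ (only a nasal (/m/, /n/, or /ŋ/) is licensed in coda position; onsets are limited to one consonant).

2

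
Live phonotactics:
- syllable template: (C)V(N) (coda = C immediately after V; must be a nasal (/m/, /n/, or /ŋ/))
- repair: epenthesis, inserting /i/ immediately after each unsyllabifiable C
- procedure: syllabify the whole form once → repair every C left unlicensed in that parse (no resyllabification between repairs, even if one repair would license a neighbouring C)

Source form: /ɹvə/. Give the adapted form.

The consonants /ɹ/ cannot be parsed into a legal (C)V(N) syllable (only a nasal (/m/, /n/, or /ŋ/) is licensed in coda position; onsets are limited to one consonant).
Epenthesis after each stranded consonant: /ɹ/ → /ɹi/.

ɹivə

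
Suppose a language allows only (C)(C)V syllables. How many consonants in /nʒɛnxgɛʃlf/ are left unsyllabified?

The consonants /n/, /ʃ/, /l/, /f/ cannot be parsed into a legal (C)(C)V syllable (no codas are permitted; onsets may contain at most 2 consonants).

4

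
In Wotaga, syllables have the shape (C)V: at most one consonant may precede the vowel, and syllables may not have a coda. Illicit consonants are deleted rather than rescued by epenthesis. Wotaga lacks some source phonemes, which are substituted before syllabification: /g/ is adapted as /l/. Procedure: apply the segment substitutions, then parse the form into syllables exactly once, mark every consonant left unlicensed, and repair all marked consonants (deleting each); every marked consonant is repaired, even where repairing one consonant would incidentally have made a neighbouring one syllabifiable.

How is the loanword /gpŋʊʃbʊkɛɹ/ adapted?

Substitution: /g/ → /l/, giving /lpŋʊʃbʊkɛɹ/.
The consonants /l/, /p/, /ʃ/, /ɹ/ cannot be parsed into a legal (C)V syllable (no codas are permitted; onsets are limited to one consonant).
Deletion applies to /l/, /p/, /ʃ/, /ɹ/.

ŋʊbʊkɛ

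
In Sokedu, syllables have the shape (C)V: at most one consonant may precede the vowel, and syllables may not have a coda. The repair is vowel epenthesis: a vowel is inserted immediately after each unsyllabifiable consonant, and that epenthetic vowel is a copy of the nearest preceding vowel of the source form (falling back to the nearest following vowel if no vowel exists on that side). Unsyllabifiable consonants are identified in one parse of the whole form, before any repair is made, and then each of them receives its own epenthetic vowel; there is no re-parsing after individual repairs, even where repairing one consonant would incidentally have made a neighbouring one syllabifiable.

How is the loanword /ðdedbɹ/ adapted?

ðededebeɹe

Syllabifying with onset maximization leaves /ð/, /d/, /b/, /ɹ/ stranded (no codas are permitted; onsets are limited to one consonant).
Epenthesis after each stranded consonant: /ð/ → /ðe/, /d/ → /de/, /b/ → /be/, /ɹ/ → /ɹe/.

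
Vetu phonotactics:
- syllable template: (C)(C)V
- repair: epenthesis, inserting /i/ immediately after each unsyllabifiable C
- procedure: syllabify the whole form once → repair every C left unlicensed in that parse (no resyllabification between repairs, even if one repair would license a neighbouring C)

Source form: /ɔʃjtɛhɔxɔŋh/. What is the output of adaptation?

ɔʃijtɛhɔxɔŋihi

Under (C)(C)V, the unsyllabifiable consonants are /ʃ/, /ŋ/, /h/ (no codas are permitted; onsets may contain at most 2 consonants).
Inserting the epenthetic vowel yields /ʃ/ → /ʃi/, /ŋ/ → /ŋi/, /h/ → /hi/.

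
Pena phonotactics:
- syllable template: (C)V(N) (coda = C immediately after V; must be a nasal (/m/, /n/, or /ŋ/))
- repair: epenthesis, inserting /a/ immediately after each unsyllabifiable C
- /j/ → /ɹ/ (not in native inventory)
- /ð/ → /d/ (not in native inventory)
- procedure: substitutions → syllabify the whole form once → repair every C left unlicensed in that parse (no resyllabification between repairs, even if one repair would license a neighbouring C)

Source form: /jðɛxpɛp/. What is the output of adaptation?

ɹadɛxapɛpa

Substitution: /j/ → /ɹ/, /ð/ → /d/, giving /ɹdɛxpɛp/.
Syllabifying with onset maximization leaves /ɹ/, /x/, /p/ stranded (only a nasal (/m/, /n/, or /ŋ/) is licensed in coda position; onsets are limited to one consonant).
Epenthesis after each stranded consonant: /ɹ/ → /ɹa/, /x/ → /xa/, /p/ → /pa/.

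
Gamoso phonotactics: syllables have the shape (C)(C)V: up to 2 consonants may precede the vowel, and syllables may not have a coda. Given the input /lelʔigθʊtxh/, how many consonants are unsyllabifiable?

The consonants /t/, /x/, /h/ cannot be parsed into a legal (C)(C)V syllable (no codas are permitted; onsets may contain at most 2 consonants).

3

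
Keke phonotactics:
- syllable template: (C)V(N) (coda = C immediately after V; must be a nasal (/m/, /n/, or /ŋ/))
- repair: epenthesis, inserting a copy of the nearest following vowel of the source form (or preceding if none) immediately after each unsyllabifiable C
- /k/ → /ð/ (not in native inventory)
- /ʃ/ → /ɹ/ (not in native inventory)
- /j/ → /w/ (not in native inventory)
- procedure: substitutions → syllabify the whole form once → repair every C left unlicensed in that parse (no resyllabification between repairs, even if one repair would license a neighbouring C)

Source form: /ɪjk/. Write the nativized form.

ɪwɪðɪ

Substitution: /j/ → /w/, /k/ → /ð/, giving /ɪwð/.
Under (C)V(N), the unsyllabifiable consonants are /w/, /ð/ (only a nasal (/m/, /n/, or /ŋ/) is licensed in coda position; onsets are limited to one consonant).
Each unlicensed consonant becomes the onset of a new syllable: /w/ → /wɪ/, /ð/ → /ðɪ/.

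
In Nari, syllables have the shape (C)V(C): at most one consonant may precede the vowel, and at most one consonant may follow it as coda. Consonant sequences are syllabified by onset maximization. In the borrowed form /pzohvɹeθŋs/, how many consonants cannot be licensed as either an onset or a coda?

Syllabifying with onset maximization leaves /p/, /v/, /ŋ/, /s/ stranded (at most one coda consonant is licensed; onsets are limited to one consonant).

4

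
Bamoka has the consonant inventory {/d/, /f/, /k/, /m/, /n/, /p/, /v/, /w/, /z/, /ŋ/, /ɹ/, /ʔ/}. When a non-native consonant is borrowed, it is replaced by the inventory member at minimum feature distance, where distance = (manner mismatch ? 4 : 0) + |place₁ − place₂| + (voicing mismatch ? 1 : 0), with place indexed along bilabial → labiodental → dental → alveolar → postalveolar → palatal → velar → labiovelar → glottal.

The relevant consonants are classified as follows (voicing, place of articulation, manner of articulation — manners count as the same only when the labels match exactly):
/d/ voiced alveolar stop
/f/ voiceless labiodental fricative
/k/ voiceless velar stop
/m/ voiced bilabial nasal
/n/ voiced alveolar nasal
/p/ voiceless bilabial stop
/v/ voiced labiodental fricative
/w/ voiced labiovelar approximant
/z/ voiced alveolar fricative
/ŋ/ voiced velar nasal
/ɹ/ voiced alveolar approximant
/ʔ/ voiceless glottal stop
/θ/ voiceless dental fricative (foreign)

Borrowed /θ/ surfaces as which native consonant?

f

/f/ is closest: same manner (fricative), place distance 1 (dental→labiodental), same voicing; total 1. Next closest is /v/ at distance 2.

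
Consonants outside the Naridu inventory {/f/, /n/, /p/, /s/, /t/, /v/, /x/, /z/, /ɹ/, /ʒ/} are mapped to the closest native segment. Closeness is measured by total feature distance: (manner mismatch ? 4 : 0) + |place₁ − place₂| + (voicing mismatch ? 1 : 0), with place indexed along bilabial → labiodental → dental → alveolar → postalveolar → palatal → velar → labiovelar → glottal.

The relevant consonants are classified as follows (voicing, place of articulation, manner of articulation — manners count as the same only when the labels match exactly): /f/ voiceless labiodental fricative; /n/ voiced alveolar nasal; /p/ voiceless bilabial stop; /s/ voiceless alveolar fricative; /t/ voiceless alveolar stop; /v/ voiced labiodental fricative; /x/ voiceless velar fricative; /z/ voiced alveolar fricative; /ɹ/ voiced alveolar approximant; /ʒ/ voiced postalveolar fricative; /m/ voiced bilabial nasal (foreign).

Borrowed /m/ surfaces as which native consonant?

/n/ is closest: same manner (nasal), place distance 3 (bilabial→alveolar), same voicing; total 3. Next closest is /p/ at distance 5.

n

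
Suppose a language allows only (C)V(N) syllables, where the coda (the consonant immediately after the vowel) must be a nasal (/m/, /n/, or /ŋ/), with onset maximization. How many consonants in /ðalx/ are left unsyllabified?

Under (C)V(N), the unsyllabifiable consonants are /l/, /x/ (only a nasal (/m/, /n/, or /ŋ/) is licensed in coda position; onsets are limited to one consonant).

2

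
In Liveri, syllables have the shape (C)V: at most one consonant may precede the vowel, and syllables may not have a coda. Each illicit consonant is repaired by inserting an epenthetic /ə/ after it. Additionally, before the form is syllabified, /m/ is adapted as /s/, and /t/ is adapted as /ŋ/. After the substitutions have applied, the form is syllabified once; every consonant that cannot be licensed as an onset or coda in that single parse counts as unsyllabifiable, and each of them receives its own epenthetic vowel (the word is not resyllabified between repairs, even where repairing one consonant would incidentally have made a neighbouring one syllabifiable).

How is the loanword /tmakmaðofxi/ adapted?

Substitution: /t/ → /ŋ/, /m/ → /s/, giving /ŋsaksaðofxi/.
Under (C)V, the unsyllabifiable consonants are /ŋ/, /k/, /f/ (no codas are permitted; onsets are limited to one consonant).
Each unlicensed consonant becomes the onset of a new syllable: /ŋ/ → /ŋə/, /k/ → /kə/, /f/ → /fə/.

ŋəsakəsaðofəxi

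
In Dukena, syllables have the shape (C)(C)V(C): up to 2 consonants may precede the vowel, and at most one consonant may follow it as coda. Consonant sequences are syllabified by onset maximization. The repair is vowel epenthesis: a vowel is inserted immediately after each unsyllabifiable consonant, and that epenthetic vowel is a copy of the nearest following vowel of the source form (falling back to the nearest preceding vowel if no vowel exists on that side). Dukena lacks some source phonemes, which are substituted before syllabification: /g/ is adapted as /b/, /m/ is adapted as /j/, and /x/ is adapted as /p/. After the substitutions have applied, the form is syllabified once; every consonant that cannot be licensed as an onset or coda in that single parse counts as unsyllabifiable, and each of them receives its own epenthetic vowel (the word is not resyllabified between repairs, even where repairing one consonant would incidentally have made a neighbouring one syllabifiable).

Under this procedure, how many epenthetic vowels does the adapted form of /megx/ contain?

After substitution the input is /jebp/.
The unsyllabifiable consonants are /p/; each receives one epenthetic vowel.

1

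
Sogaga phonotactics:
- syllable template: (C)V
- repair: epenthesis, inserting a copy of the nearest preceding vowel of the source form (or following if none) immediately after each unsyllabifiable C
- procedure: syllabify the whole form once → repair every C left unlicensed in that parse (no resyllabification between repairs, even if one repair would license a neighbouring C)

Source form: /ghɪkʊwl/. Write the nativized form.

Under (C)V, the unsyllabifiable consonants are /g/, /w/, /l/ (no codas are permitted; onsets are limited to one consonant).
Inserting the epenthetic vowel yields /g/ → /gɪ/, /w/ → /wʊ/, /l/ → /lʊ/.

gɪhɪkʊwʊlʊ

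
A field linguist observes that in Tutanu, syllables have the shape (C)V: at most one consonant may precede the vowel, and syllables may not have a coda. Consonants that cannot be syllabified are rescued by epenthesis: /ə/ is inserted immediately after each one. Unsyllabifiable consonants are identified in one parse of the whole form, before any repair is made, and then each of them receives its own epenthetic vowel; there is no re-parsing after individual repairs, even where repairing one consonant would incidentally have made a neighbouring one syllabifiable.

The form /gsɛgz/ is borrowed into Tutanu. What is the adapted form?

gəsɛgəzə

Syllabifying with onset maximization leaves /g/, /g/, /z/ stranded (no codas are permitted; onsets are limited to one consonant).
Epenthesis after each stranded consonant: /g/ → /gə/, /g/ → /gə/, /z/ → /zə/.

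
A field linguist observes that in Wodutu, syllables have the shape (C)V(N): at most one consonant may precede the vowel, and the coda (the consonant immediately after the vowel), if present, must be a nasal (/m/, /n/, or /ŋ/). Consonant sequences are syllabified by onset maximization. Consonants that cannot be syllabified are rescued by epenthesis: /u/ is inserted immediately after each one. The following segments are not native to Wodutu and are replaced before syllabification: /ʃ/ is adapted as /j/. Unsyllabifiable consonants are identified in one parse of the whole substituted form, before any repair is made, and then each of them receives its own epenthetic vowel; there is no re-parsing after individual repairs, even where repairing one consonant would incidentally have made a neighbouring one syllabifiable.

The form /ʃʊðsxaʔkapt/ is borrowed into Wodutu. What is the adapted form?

Substitution: /ʃ/ → /j/, giving /jʊðsxaʔkapt/.
The consonants /ð/, /s/, /ʔ/, /p/, /t/ cannot be parsed into a legal (C)V(N) syllable (only a nasal (/m/, /n/, or /ŋ/) is licensed in coda position; onsets are limited to one consonant).
Epenthesis after each stranded consonant: /ð/ → /ðu/, /s/ → /su/, /ʔ/ → /ʔu/, /p/ → /pu/, /t/ → /tu/.

jʊðusuxaʔukaputu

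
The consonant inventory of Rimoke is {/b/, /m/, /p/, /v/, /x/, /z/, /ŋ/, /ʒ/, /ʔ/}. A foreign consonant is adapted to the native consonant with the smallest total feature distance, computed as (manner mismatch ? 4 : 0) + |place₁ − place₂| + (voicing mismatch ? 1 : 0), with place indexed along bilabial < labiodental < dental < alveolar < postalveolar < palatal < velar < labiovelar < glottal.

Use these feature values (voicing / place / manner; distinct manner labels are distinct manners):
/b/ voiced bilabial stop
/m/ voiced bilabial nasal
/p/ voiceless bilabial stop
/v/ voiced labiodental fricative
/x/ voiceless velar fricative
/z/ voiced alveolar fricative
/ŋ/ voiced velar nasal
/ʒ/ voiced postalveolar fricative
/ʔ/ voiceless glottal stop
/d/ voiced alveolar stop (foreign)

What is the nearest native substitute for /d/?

b

/b/ is closest: same manner (stop), place distance 3 (alveolar→bilabial), same voicing; total 3. Next closest is /p/ at distance 4.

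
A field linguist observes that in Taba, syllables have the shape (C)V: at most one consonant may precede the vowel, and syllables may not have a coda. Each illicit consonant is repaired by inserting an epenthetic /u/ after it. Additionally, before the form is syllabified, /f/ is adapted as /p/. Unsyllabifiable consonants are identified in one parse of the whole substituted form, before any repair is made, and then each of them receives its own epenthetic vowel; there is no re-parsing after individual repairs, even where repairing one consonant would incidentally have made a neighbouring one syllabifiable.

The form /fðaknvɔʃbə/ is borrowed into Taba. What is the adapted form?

puðakunuvɔʃubə

Substitution: /f/ → /p/, giving /pðaknvɔʃbə/.
The consonants /p/, /k/, /n/, /ʃ/ cannot be parsed into a legal (C)V syllable (no codas are permitted; onsets are limited to one consonant).
Each unlicensed consonant becomes the onset of a new syllable: /p/ → /pu/, /k/ → /ku/, /n/ → /nu/, /ʃ/ → /ʃu/.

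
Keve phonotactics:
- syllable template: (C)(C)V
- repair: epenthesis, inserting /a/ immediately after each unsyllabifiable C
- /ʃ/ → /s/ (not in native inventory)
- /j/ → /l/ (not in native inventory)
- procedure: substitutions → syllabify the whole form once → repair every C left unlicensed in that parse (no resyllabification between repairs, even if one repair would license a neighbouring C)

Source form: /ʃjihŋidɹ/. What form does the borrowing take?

slihŋidaɹa

Substitution: /ʃ/ → /s/, /j/ → /l/, giving /slihŋidɹ/.
Syllabifying with onset maximization leaves /d/, /ɹ/ stranded (no codas are permitted; onsets may contain at most 2 consonants).
Epenthesis after each stranded consonant: /d/ → /da/, /ɹ/ → /ɹa/.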